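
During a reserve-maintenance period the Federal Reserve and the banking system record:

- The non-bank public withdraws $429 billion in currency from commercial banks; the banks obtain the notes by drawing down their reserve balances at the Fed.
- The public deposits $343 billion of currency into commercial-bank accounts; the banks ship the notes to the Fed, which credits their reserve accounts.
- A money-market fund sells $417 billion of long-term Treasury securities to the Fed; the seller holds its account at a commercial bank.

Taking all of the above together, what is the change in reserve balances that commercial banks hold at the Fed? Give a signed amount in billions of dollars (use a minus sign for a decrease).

+$331 billion

Currency withdrawal $429 billion: banks swap reserves for currency → −$429B.
Currency deposit $343 billion: returned notes are swapped for reserve credit → +$343B.
Asset purchase (from non-banks) $417 billion: the Fed pays by crediting reserve accounts → +$417B.
Net: −429 + 343 + 417 = +$331 billion.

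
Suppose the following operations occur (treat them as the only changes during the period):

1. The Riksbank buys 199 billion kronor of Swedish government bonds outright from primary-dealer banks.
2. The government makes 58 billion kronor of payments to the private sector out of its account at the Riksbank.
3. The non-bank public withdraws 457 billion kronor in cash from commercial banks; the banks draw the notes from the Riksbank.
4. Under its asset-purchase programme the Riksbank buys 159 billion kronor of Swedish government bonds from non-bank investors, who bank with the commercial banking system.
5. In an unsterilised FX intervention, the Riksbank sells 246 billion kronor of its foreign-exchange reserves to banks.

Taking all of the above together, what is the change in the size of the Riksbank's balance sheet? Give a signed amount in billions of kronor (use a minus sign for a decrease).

Riksbank balance sheet:
  Assets:      Securities +358B, Foreign assets −246B
  Liabilities: Bank reserves −287B, Currency in circulation +457B, Government deposits −58B
Commercial banking system:
  Assets:      Reserves at CB −287B, Securities −199B, Foreign assets +246B
  Liabilities: Checkable deposits −240B
Change in total Riksbank assets = +112 billion.

+112 billion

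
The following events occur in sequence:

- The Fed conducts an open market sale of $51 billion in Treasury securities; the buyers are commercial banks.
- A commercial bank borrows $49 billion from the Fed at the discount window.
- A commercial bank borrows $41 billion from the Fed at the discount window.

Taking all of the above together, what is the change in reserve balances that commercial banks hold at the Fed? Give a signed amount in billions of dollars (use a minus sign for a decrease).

+$39 billion

OMO sale (to banks) $51 billion: the buying banks pay out of their reserve balances → −$51B.
Discount-window loan $49 billion: the loan is credited to the bank's reserve account → +$49B.
Discount-window loan $41 billion: the loan is credited to the bank's reserve account → +$41B.
Net: −51 + 49 + 41 = +$39 billion.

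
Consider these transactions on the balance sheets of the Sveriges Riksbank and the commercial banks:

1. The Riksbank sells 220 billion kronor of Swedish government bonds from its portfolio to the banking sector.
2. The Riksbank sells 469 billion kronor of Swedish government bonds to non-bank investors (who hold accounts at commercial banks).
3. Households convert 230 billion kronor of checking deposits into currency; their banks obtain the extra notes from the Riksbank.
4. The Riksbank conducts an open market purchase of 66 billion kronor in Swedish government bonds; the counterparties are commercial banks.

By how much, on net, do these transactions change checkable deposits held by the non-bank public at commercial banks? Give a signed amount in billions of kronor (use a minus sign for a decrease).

OMO sale (to banks) 220 billion kronor: the counterparty is a bank, so public deposits are unchanged → 0.
Asset sale (to non-banks) 469 billion kronor: non-bank counterparties' bank balances fall → −469B.
Currency withdrawal 230 billion kronor: non-bank counterparties' bank balances fall → −230B.
OMO purchase (from banks) 66 billion kronor: the counterparty is a bank, so public deposits are unchanged → 0.
Net: 0 − 469 − 230 + 0 = -699 billion.

-699 billion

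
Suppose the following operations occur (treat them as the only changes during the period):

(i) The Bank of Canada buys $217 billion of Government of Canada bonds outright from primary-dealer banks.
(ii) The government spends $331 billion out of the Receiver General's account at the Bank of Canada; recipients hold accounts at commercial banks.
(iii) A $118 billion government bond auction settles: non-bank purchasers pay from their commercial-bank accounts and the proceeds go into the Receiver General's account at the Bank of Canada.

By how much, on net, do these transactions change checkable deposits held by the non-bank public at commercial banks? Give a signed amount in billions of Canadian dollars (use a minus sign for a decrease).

OMO purchase (from banks) $217 billion: the counterparty is a bank, so public deposits are unchanged → 0.
Government spending $331 billion: non-bank counterparties' bank balances rise → +$331B.
Government account inflow $118 billion: non-bank counterparties' bank balances fall → −$118B.
Net: 0 + 331 − 118 = +$213 billion.

+$213 billion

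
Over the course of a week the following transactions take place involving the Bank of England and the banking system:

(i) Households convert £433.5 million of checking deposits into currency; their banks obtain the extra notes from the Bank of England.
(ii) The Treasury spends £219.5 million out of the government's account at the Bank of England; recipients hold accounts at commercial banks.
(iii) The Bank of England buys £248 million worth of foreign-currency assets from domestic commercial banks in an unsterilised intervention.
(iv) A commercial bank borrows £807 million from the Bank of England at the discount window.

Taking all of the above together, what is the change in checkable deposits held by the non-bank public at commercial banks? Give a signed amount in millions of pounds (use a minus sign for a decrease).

Bank of England balance sheet:
  Assets:      Loans to banks +£807M, Foreign assets +£248M
  Liabilities: Bank reserves +£841M, Currency in circulation +£433.5M, Government deposits −£219.5M
Commercial banking system:
  Assets:      Reserves at CB +£841M, Foreign assets −£248M
  Liabilities: Checkable deposits −£214M, Borrowings from CB +£807M
So the change in checkable deposits held by the non-bank public at commercial banks is -£214 million.

-£214 million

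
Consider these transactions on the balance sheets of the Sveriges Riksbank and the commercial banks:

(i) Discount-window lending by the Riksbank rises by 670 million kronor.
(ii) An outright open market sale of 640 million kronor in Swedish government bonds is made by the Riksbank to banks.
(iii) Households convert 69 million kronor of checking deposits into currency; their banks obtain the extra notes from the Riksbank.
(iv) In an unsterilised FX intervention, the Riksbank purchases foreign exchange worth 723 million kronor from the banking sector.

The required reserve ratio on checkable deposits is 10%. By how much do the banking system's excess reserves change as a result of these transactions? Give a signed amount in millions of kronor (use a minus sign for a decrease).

Discount-window loan 670 million kronor: reserves +670M, deposits 0.
OMO sale (to banks) 640 million kronor: reserves −640M, deposits 0.
Currency withdrawal 69 million kronor: reserves −69M, deposits −69M.
FX purchase 723 million kronor: reserves +723M, deposits 0.
Totals: Δreserves = +684M, Δdeposits = −69M.
Δrequired reserves = 10% × −69M = −6.9M.
Δexcess reserves = Δreserves − Δrequired = +684M − (−6.9M) = +690.9 million.

+690.9 million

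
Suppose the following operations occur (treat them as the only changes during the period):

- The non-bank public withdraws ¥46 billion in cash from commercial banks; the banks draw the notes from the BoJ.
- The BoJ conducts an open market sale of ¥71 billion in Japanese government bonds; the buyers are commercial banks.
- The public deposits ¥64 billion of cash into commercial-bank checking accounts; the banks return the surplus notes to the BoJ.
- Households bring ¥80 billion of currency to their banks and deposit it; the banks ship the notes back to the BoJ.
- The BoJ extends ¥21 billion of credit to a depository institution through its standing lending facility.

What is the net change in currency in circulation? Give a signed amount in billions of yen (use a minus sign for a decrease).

Currency withdrawal ¥46 billion: notes leave the central bank → +¥46B.
OMO sale (to banks) ¥71 billion: no currency enters or leaves circulation → 0.
Currency deposit ¥64 billion: notes return to the central bank → −¥64B.
Currency deposit ¥80 billion: notes return to the central bank → −¥80B.
Discount-window loan ¥21 billion: no currency enters or leaves circulation → 0.
Net: 46 + 0 − 64 − 80 + 0 = -¥98 billion.

-¥98 billion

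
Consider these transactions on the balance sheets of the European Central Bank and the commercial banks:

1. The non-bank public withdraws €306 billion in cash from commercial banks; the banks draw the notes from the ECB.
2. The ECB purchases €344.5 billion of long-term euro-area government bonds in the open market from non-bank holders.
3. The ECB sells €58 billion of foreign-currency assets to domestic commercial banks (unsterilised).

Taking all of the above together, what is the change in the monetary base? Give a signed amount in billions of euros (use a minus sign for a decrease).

ECB balance sheet:
  Assets:      Securities +€344.5B, Foreign assets −€58B
  Liabilities: Bank reserves −€19.5B, Currency in circulation +€306B
Monetary base = currency + reserves: +€306B + (−€19.5B) = +€286.5 billion.

+€286.5 billion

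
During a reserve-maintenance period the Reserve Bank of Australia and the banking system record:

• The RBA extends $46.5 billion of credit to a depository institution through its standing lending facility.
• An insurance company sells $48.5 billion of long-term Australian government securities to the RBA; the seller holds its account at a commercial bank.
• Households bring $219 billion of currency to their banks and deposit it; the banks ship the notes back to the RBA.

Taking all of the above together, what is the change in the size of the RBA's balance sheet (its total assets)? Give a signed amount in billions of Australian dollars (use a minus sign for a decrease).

RBA balance sheet:
  Assets:      Securities +$48.5B, Loans to banks +$46.5B
  Liabilities: Bank reserves +$314B, Currency in circulation −$219B
Commercial banking system:
  Assets:      Reserves at CB +$314B
  Liabilities: Checkable deposits +$267.5B, Borrowings from CB +$46.5B
Change in total RBA assets = +$95 billion.

+$95 billion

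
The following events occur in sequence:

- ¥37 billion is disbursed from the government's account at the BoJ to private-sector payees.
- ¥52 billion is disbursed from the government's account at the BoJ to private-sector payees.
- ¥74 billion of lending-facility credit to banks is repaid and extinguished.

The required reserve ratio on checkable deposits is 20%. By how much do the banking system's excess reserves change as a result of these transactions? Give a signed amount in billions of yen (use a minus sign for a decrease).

-¥2.8 billion

Government spending ¥37 billion: reserves +¥37B, deposits +¥37B.
Government spending ¥52 billion: reserves +¥52B, deposits +¥52B.
Discount-window repayment ¥74 billion: reserves −¥74B, deposits 0.
Totals: Δreserves = +¥15B, Δdeposits = +¥89B.
Δrequired reserves = 20% × +¥89B = +¥17.8B.
Δexcess reserves = Δreserves − Δrequired = +¥15B − (+¥17.8B) = -¥2.8 billion.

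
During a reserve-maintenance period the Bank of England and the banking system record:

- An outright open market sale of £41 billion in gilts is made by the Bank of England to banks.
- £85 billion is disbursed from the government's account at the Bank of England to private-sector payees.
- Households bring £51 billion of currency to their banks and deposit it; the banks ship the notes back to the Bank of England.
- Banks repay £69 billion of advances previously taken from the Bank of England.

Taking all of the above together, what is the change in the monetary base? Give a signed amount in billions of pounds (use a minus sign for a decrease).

-£25 billion

OMO sale (to banks) £41 billion: Bank of England balance sheet contracts → −£41B.
Government spending £85 billion: a non-base liability converts back to reserves → +£85B.
Currency deposit £51 billion: just a shift between currency and reserves — both are base money → 0.
Discount-window repayment £69 billion: Bank of England balance sheet contracts → −£69B.
Net: −41 + 85 + 0 − 69 = -£25 billion.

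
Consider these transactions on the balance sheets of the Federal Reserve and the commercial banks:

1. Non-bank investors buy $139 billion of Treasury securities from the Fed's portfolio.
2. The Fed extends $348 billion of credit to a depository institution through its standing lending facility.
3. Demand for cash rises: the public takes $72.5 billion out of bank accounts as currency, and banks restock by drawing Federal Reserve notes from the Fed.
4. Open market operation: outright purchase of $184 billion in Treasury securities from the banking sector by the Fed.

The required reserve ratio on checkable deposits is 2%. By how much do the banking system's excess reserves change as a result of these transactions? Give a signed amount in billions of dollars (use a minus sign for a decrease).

Asset sale (to non-banks) $139 billion: reserves −$139B, deposits −$139B.
Discount-window loan $348 billion: reserves +$348B, deposits 0.
Currency withdrawal $72.5 billion: reserves −$72.5B, deposits −$72.5B.
OMO purchase (from banks) $184 billion: reserves +$184B, deposits 0.
Totals: Δreserves = +$320.5B, Δdeposits = −$211.5B.
Δrequired reserves = 2% × −$211.5B = −$4.23B.
Δexcess reserves = Δreserves − Δrequired = +$320.5B − (−$4.23B) = +$324.73 billion.

+$324.73 billion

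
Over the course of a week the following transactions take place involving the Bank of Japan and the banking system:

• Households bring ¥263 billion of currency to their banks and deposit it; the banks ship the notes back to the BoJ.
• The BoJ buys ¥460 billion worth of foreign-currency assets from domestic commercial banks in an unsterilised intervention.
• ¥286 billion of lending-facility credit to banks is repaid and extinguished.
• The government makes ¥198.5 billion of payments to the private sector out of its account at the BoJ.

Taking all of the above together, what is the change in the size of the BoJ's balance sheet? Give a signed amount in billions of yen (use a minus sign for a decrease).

Currency deposit ¥263 billion: only the composition of liabilities changes → 0.
FX purchase ¥460 billion: a BoJ asset is acquired → +¥460B.
Discount-window repayment ¥286 billion: a BoJ asset is shed → −¥286B.
Government spending ¥198.5 billion: only the composition of liabilities changes → 0.
Net: 0 + 460 − 286 + 0 = +¥174 billion.

+¥174 billion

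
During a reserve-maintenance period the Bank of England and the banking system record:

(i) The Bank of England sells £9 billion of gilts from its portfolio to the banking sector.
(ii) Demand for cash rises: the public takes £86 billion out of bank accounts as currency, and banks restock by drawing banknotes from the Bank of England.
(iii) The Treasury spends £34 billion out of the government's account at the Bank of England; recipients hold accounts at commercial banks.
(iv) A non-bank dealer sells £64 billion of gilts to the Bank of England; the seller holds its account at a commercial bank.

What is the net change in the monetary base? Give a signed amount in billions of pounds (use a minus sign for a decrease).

OMO sale (to banks) £9 billion: Bank of England balance sheet contracts → −£9B.
Currency withdrawal £86 billion: just a shift between currency and reserves — both are base money → 0.
Government spending £34 billion: a non-base liability converts back to reserves → +£34B.
Asset purchase (from non-banks) £64 billion: Bank of England balance sheet expands → +£64B.
Net: −9 + 0 + 34 + 64 = +£89 billion.

+£89 billion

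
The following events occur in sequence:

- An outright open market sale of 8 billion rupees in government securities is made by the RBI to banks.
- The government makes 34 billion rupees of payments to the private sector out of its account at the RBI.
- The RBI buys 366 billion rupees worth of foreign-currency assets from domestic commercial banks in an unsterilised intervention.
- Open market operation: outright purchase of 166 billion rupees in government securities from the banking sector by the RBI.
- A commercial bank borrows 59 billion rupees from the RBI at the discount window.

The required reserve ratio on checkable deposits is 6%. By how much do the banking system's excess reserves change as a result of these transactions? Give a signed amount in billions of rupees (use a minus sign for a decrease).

OMO sale (to banks) 8 billion rupees: reserves −8B, deposits 0.
Government spending 34 billion rupees: reserves +34B, deposits +34B.
FX purchase 366 billion rupees: reserves +366B, deposits 0.
OMO purchase (from banks) 166 billion rupees: reserves +166B, deposits 0.
Discount-window loan 59 billion rupees: reserves +59B, deposits 0.
Totals: Δreserves = +617B, Δdeposits = +34B.
Δrequired reserves = 6% × +34B = +2.04B.
Δexcess reserves = Δreserves − Δrequired = +617B − (+2.04B) = +614.96 billion.

+614.96 billion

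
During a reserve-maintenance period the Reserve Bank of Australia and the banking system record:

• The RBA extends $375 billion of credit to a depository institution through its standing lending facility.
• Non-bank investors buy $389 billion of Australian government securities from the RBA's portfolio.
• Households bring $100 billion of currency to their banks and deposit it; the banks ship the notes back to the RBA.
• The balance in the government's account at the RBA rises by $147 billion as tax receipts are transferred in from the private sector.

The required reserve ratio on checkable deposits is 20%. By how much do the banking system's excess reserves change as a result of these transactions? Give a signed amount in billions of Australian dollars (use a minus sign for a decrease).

+$26.2 billion

Discount-window loan $375 billion: reserves +$375B, deposits 0.
Asset sale (to non-banks) $389 billion: reserves −$389B, deposits −$389B.
Currency deposit $100 billion: reserves +$100B, deposits +$100B.
Government account inflow $147 billion: reserves −$147B, deposits −$147B.
Totals: Δreserves = −$61B, Δdeposits = −$436B.
Δrequired reserves = 20% × −$436B = −$87.2B.
Δexcess reserves = Δreserves − Δrequired = −$61B − (−$87.2B) = +$26.2 billion.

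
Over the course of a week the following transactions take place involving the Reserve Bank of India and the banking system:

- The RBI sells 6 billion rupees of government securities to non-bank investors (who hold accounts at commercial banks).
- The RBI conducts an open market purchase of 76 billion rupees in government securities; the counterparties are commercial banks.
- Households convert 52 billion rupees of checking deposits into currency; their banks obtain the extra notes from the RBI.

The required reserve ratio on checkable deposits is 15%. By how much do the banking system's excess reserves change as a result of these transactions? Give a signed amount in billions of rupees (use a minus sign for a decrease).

+26.7 billion

Asset sale (to non-banks) 6 billion rupees: reserves −6B, deposits −6B.
OMO purchase (from banks) 76 billion rupees: reserves +76B, deposits 0.
Currency withdrawal 52 billion rupees: reserves −52B, deposits −52B.
Totals: Δreserves = +18B, Δdeposits = −58B.
Δrequired reserves = 15% × −58B = −8.7B.
Δexcess reserves = Δreserves − Δrequired = +18B − (−8.7B) = +26.7 billion.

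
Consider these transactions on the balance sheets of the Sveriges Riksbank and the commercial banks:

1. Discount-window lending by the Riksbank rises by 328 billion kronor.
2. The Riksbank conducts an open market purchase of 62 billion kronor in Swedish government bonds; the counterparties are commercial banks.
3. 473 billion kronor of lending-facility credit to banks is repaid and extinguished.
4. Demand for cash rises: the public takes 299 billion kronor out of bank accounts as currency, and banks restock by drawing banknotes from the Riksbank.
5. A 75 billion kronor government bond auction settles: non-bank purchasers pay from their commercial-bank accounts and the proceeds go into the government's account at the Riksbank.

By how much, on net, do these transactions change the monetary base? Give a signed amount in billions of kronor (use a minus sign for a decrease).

-158 billion

Discount-window loan 328 billion kronor: Riksbank balance sheet expands → +328B.
OMO purchase (from banks) 62 billion kronor: Riksbank balance sheet expands → +62B.
Discount-window repayment 473 billion kronor: Riksbank balance sheet contracts → −473B.
Currency withdrawal 299 billion kronor: just a shift between currency and reserves — both are base money → 0.
Government account inflow 75 billion kronor: reserves shift to a non-base liability → −75B.
Net: 328 + 62 − 473 + 0 − 75 = -158 billion.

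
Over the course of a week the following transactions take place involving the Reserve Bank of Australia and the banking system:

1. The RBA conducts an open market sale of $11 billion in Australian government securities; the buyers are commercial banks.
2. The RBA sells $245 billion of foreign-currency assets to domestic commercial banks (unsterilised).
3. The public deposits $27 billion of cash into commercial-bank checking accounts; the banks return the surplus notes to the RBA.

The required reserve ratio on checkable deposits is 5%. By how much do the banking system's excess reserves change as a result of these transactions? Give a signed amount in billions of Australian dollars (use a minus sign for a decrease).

OMO sale (to banks) $11 billion: reserves −$11B, deposits 0.
FX sale $245 billion: reserves −$245B, deposits 0.
Currency deposit $27 billion: reserves +$27B, deposits +$27B.
Totals: Δreserves = −$229B, Δdeposits = +$27B.
Δrequired reserves = 5% × +$27B = +$1.35B.
Δexcess reserves = Δreserves − Δrequired = −$229B − (+$1.35B) = -$230.35 billion.

-$230.35 billion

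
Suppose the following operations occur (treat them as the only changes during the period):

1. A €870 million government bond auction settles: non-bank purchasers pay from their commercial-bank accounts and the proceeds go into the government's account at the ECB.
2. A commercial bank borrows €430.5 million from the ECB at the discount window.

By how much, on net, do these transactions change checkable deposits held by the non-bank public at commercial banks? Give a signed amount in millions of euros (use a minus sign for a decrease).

-€870 million

Government account inflow €870 million: non-bank counterparties' bank balances fall → −€870M.
Discount-window loan €430.5 million: the counterparty is a bank, so public deposits are unchanged → 0.
Net: −870 + 0 = -€870 million.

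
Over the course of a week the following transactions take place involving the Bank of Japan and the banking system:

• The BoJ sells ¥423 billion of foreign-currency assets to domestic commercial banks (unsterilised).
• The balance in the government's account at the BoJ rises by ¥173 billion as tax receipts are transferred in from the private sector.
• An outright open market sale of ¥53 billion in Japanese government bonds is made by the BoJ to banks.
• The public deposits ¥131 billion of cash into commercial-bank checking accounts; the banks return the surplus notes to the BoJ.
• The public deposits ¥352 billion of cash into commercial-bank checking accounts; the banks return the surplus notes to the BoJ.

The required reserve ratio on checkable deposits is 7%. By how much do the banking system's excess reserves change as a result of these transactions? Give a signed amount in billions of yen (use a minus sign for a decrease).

FX sale ¥423 billion: reserves −¥423B, deposits 0.
Government account inflow ¥173 billion: reserves −¥173B, deposits −¥173B.
OMO sale (to banks) ¥53 billion: reserves −¥53B, deposits 0.
Currency deposit ¥131 billion: reserves +¥131B, deposits +¥131B.
Currency deposit ¥352 billion: reserves +¥352B, deposits +¥352B.
Totals: Δreserves = −¥166B, Δdeposits = +¥310B.
Δrequired reserves = 7% × +¥310B = +¥21.7B.
Δexcess reserves = Δreserves − Δrequired = −¥166B − (+¥21.7B) = -¥187.7 billion.

-¥187.7 billion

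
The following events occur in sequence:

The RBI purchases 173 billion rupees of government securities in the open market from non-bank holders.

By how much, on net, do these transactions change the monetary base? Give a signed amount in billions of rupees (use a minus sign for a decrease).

+173 billion

RBI balance sheet:
  Assets:      Securities +173B
  Liabilities: Bank reserves +173B
Monetary base = currency + reserves: 0 + (+173B) = +173 billion.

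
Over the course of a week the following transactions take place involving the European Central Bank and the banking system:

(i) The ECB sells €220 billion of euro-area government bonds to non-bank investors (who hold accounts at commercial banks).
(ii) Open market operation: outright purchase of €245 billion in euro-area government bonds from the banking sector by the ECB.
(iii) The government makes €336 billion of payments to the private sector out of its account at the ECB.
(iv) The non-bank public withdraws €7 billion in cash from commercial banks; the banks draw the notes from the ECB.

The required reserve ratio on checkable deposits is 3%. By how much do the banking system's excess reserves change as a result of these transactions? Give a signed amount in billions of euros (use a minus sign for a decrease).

+€350.73 billion

Asset sale (to non-banks) €220 billion: reserves −€220B, deposits −€220B.
OMO purchase (from banks) €245 billion: reserves +€245B, deposits 0.
Government spending €336 billion: reserves +€336B, deposits +€336B.
Currency withdrawal €7 billion: reserves −€7B, deposits −€7B.
Totals: Δreserves = +€354B, Δdeposits = +€109B.
Δrequired reserves = 3% × +€109B = +€3.27B.
Δexcess reserves = Δreserves − Δrequired = +€354B − (+€3.27B) = +€350.73 billion.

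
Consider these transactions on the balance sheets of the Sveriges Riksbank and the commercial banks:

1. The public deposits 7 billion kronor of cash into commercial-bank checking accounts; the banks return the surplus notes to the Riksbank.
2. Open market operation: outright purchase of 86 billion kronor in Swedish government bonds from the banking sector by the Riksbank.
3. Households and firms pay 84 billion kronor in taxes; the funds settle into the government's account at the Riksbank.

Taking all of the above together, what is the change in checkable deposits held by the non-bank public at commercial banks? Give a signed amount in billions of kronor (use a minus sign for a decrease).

-77 billion

Currency deposit 7 billion kronor: non-bank counterparties' bank balances rise → +7B.
OMO purchase (from banks) 86 billion kronor: the counterparty is a bank, so public deposits are unchanged → 0.
Government account inflow 84 billion kronor: non-bank counterparties' bank balances fall → −84B.
Net: 7 + 0 − 84 = -77 billion.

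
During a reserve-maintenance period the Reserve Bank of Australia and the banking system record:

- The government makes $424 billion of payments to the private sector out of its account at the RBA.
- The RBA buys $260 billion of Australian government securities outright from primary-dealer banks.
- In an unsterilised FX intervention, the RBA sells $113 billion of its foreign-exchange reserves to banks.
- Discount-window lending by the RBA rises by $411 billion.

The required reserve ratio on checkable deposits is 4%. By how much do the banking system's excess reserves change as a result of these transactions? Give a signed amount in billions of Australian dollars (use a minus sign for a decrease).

Government spending $424 billion: reserves +$424B, deposits +$424B.
OMO purchase (from banks) $260 billion: reserves +$260B, deposits 0.
FX sale $113 billion: reserves −$113B, deposits 0.
Discount-window loan $411 billion: reserves +$411B, deposits 0.
Totals: Δreserves = +$982B, Δdeposits = +$424B.
Δrequired reserves = 4% × +$424B = +$16.96B.
Δexcess reserves = Δreserves − Δrequired = +$982B − (+$16.96B) = +$965.04 billion.

+$965.04 billion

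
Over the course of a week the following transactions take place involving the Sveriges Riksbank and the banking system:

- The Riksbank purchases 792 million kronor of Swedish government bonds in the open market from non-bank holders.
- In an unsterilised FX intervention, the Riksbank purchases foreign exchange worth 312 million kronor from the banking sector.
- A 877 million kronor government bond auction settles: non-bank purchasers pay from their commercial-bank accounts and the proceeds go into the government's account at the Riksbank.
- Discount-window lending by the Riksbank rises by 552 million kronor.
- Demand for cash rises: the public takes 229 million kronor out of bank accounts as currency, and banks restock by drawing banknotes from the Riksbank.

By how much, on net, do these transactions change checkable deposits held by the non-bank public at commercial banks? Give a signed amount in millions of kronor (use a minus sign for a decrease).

-314 million

Asset purchase (from non-banks) 792 million kronor: non-bank counterparties' bank balances rise → +792M.
FX purchase 312 million kronor: the counterparty is a bank, so public deposits are unchanged → 0.
Government account inflow 877 million kronor: non-bank counterparties' bank balances fall → −877M.
Discount-window loan 552 million kronor: the counterparty is a bank, so public deposits are unchanged → 0.
Currency withdrawal 229 million kronor: non-bank counterparties' bank balances fall → −229M.
Net: 792 + 0 − 877 + 0 − 229 = -314 million.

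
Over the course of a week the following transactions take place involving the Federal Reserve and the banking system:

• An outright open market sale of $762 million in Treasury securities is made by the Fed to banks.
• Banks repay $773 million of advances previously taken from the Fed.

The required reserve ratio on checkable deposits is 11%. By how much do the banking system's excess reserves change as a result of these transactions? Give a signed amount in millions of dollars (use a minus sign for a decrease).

OMO sale (to banks) $762 million: reserves −$762M, deposits 0.
Discount-window repayment $773 million: reserves −$773M, deposits 0.
Totals: Δreserves = −$1535M, Δdeposits = 0.
Δrequired reserves = 11% × 0 = 0.
Δexcess reserves = Δreserves − Δrequired = −$1535M − (0) = -$1535 million.

-$1535 million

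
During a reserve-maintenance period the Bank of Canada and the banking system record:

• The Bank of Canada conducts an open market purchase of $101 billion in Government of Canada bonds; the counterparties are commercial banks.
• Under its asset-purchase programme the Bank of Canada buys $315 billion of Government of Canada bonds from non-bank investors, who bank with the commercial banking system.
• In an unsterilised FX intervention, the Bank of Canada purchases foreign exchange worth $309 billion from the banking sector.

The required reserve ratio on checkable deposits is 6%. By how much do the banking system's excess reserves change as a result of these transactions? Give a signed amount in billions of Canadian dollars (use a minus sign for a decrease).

+$706.1 billion

OMO purchase (from banks) $101 billion: reserves +$101B, deposits 0.
Asset purchase (from non-banks) $315 billion: reserves +$315B, deposits +$315B.
FX purchase $309 billion: reserves +$309B, deposits 0.
Totals: Δreserves = +$725B, Δdeposits = +$315B.
Δrequired reserves = 6% × +$315B = +$18.9B.
Δexcess reserves = Δreserves − Δrequired = +$725B − (+$18.9B) = +$706.1 billion.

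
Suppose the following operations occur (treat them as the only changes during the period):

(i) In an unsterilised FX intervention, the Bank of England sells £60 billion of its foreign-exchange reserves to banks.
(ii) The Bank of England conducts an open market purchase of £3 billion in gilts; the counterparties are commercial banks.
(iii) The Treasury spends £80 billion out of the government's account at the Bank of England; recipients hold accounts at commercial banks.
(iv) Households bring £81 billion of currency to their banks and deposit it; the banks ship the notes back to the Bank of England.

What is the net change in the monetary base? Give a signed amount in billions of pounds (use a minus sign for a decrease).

FX sale £60 billion: Bank of England balance sheet contracts → −£60B.
OMO purchase (from banks) £3 billion: Bank of England balance sheet expands → +£3B.
Government spending £80 billion: a non-base liability converts back to reserves → +£80B.
Currency deposit £81 billion: just a shift between currency and reserves — both are base money → 0.
Net: −60 + 3 + 80 + 0 = +£23 billion.

+£23 billion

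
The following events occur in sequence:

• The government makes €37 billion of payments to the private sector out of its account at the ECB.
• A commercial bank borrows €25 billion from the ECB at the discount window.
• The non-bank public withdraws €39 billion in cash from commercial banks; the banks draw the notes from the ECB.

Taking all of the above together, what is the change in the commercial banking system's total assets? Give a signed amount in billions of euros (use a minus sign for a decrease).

+€23 billion

Government spending €37 billion: bank balance sheets expand → +€37B.
Discount-window loan €25 billion: bank balance sheets expand → +€25B.
Currency withdrawal €39 billion: bank balance sheets shrink → −€39B.
Net: 37 + 25 − 39 = +€23 billion.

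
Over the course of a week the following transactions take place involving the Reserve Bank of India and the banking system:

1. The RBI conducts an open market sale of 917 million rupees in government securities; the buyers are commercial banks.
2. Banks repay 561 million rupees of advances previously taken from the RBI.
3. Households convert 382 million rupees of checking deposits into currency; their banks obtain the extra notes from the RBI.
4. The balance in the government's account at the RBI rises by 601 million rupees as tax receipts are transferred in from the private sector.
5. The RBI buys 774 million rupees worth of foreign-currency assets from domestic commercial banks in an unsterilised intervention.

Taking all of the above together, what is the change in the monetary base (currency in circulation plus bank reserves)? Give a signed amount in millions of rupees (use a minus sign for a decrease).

-1305 million

RBI balance sheet:
  Assets:      Securities −917M, Loans to banks −561M, Foreign assets +774M
  Liabilities: Bank reserves −1687M, Currency in circulation +382M, Government deposits +601M
Commercial banking system:
  Assets:      Reserves at CB −1687M, Securities +917M, Foreign assets −774M
  Liabilities: Checkable deposits −983M, Borrowings from CB −561M
Monetary base = currency + reserves: +382M + (−1687M) = -1305 million.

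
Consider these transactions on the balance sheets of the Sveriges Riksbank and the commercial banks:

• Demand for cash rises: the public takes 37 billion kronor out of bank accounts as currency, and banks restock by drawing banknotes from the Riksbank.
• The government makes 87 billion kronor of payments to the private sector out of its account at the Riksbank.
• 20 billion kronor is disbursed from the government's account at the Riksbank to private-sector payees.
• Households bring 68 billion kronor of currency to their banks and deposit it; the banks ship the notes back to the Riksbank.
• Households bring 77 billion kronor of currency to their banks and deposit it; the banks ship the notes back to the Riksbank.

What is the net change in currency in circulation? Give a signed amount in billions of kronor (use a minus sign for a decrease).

-108 billion

Riksbank balance sheet:
  Assets:      no change
  Liabilities: Bank reserves +215B, Currency in circulation −108B, Government deposits −107B
So the change in currency in circulation is -108 billion.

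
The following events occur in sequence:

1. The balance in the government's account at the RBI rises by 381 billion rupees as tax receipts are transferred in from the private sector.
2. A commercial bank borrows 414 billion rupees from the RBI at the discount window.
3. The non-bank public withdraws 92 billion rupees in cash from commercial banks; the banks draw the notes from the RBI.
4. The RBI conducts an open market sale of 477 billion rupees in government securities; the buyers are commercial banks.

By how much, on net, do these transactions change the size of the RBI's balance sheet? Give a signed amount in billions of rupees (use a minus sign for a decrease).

RBI balance sheet:
  Assets:      Securities −477B, Loans to banks +414B
  Liabilities: Bank reserves −536B, Currency in circulation +92B, Government deposits +381B
Change in total RBI assets = -63 billion.

-63 billion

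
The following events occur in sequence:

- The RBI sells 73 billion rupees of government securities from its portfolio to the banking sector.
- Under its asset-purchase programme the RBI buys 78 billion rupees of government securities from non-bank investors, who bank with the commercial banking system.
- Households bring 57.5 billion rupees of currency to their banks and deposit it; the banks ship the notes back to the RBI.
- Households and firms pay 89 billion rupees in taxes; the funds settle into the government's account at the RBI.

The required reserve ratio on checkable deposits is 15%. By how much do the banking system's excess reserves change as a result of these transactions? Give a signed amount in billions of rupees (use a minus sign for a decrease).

OMO sale (to banks) 73 billion rupees: reserves −73B, deposits 0.
Asset purchase (from non-banks) 78 billion rupees: reserves +78B, deposits +78B.
Currency deposit 57.5 billion rupees: reserves +57.5B, deposits +57.5B.
Government account inflow 89 billion rupees: reserves −89B, deposits −89B.
Totals: Δreserves = −26.5B, Δdeposits = +46.5B.
Δrequired reserves = 15% × +46.5B = +6.975B.
Δexcess reserves = Δreserves − Δrequired = −26.5B − (+6.975B) = -33.475 billion.

-33.475 billion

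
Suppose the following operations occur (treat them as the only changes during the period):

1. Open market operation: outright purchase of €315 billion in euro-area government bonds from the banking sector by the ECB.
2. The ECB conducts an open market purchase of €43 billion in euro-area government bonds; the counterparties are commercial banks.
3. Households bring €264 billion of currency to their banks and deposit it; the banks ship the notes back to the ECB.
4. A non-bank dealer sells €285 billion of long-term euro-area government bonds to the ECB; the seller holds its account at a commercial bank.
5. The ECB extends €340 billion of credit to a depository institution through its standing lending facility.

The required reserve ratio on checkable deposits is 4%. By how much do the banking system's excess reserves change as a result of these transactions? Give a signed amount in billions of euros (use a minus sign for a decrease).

+€1225.04 billion

OMO purchase (from banks) €315 billion: reserves +€315B, deposits 0.
OMO purchase (from banks) €43 billion: reserves +€43B, deposits 0.
Currency deposit €264 billion: reserves +€264B, deposits +€264B.
Asset purchase (from non-banks) €285 billion: reserves +€285B, deposits +€285B.
Discount-window loan €340 billion: reserves +€340B, deposits 0.
Totals: Δreserves = +€1247B, Δdeposits = +€549B.
Δrequired reserves = 4% × +€549B = +€21.96B.
Δexcess reserves = Δreserves − Δrequired = +€1247B − (+€21.96B) = +€1225.04 billion.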